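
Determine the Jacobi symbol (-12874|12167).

Reduce the numerator: -12874 ≡ 11460 (mod 12167), so (-12874|12167) = (11460|12167).
Factor out 2: 11460 = 2^2·2865. Since 12167 ≡ 7 (mod 8), (2|12167) = +1, and (2|12167)^2 = +1. Now have (2865|12167).
2865 ≡ 1 (mod 4), so quadratic reciprocity gives (2865|12167) = (12167|2865). Reduce: 12167 ≡ 707 (mod 2865). Now have (707|2865).
2865 ≡ 1 (mod 4), so quadratic reciprocity gives (707|2865) = (2865|707). Reduce: 2865 ≡ 37 (mod 707). Now have (37|707).
37 ≡ 1 (mod 4), so quadratic reciprocity gives (37|707) = (707|37). Reduce: 707 ≡ 4 (mod 37). Now have (4|37).
Factor out 2: 4 = 2^2. Since 37 ≡ 5 (mod 8), (2|37) = -1, and (2|37)^2 = +1. Now have (1|37).
(1|37) = 1. Collecting the sign factors: 1.

1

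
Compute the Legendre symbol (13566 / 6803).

-1

(13566 / 6803)
  = (6763 / 6803)    [13566 ≡ 6763 mod 6803]
  = -(6803 / 6763)    [QR: both ≡ 3 mod 4, sign flips]
  = -(40 / 6763)    [6803 ≡ 40 mod 6763]
  = (5 / 6763)    [6763 ≡ 3 mod 8 ⇒ (2 / 6763)^3 = -1]
  = (6763 / 5)    [QR: 5 ≡ 1 mod 4, sign kept]
  = (3 / 5)    [6763 ≡ 3 mod 5]
  = (5 / 3)    [QR: 5 ≡ 1 mod 4, sign kept]
  = (2 / 3)    [5 ≡ 2 mod 3]
  = -(1 / 3)    [3 ≡ 3 mod 8 ⇒ (2 / 3) = -1]
  = -1    [(1 / 3) = 1]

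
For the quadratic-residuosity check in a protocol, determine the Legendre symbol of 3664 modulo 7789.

1

Factor out 2: 3664 = 2^4·229. Since 7789 ≡ 5 (mod 8), (2 / 7789) = -1, and (2 / 7789)^4 = +1. Now have (229 / 7789).
229 ≡ 1 (mod 4), so quadratic reciprocity gives (229 / 7789) = (7789 / 229). Reduce: 7789 ≡ 3 (mod 229). Now have (3 / 229).
229 ≡ 1 (mod 4), so quadratic reciprocity gives (3 / 229) = (229 / 3). Reduce: 229 ≡ 1 (mod 3). Now have (1 / 3).
(1 / 3) = 1. Collecting the sign factors: 1.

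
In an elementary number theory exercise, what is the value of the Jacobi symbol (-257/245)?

(-257/245)
  = (257/245)    [245 ≡ 1 mod 4 ⇒ (-1/245) = +1]
  = (12/245)    [257 ≡ 12 mod 245]
  = (3/245)    [245 ≡ 5 mod 8 ⇒ (2/245)^2 = +1]
  = (245/3)    [QR: 245 ≡ 1 mod 4, sign kept]
  = (2/3)    [245 ≡ 2 mod 3]
  = -(1/3)    [3 ≡ 3 mod 8 ⇒ (2/3) = -1]
  = -1    [(1/3) = 1]

-1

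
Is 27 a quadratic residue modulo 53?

no

(27|53)
  = (53|27)    [QR: 53 ≡ 1 mod 4, sign kept]
  = (26|27)    [53 ≡ 26 mod 27]
  = -(13|27)    [27 ≡ 3 mod 8 ⇒ (2|27) = -1]
  = -(27|13)    [QR: 13 ≡ 1 mod 4, sign kept]
  = -(1|13)    [27 ≡ 1 mod 13]
  = -1    [(1|13) = 1]
(27|53) = -1, and 53 is prime, so 27 is not a quadratic residue mod 53.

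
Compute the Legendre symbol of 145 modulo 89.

-1

Reduce the numerator: 145 ≡ 56 (mod 89), so (145|89) = (56|89).
Factor out 2: 56 = 2^3·7. Since 89 ≡ 1 (mod 8), (2|89) = +1, and (2|89)^3 = +1. Now have (7|89).
89 ≡ 1 (mod 4), so quadratic reciprocity gives (7|89) = (89|7). Reduce: 89 ≡ 5 (mod 7). Now have (5|7).
5 ≡ 1 (mod 4), so quadratic reciprocity gives (5|7) = (7|5). Reduce: 7 ≡ 2 (mod 5). Now have (2|5).
Factor out 2: 2 = 2. Since 5 ≡ 5 (mod 8), (2|5) = -1. Now have -(1|5).
(1|5) = 1. Collecting the sign factors: -1.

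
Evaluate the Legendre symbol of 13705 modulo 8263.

1

Reduce the numerator: 13705 ≡ 5442 (mod 8263), so (13705 / 8263) = (5442 / 8263).
Factor out 2: 5442 = 2·2721. Since 8263 ≡ 7 (mod 8), (2 / 8263) = +1. Now have (2721 / 8263).
2721 ≡ 1 (mod 4), so quadratic reciprocity gives (2721 / 8263) = (8263 / 2721). Reduce: 8263 ≡ 100 (mod 2721). Now have (100 / 2721).
Factor out 2: 100 = 2^2·25. Since 2721 ≡ 1 (mod 8), (2 / 2721) = +1, and (2 / 2721)^2 = +1. Now have (25 / 2721).
25 ≡ 1 (mod 4), so quadratic reciprocity gives (25 / 2721) = (2721 / 25). Reduce: 2721 ≡ 21 (mod 25). Now have (21 / 25).
21 ≡ 1 (mod 4), so quadratic reciprocity gives (21 / 25) = (25 / 21). Reduce: 25 ≡ 4 (mod 21). Now have (4 / 21).
Factor out 2: 4 = 2^2. Since 21 ≡ 5 (mod 8), (2 / 21) = -1, and (2 / 21)^2 = +1. Now have (1 / 21).
(1 / 21) = 1. Collecting the sign factors: 1.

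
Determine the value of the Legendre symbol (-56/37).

Reduce the numerator: -56 ≡ 18 (mod 37), so (-56/37) = (18/37).
Factor out 2: 18 = 2·9. Since 37 ≡ 5 (mod 8), (2/37) = -1. Now have -(9/37).
9 ≡ 1 (mod 4), so quadratic reciprocity gives (9/37) = (37/9). Reduce: 37 ≡ 1 (mod 9). Now have -(1/9).
(1/9) = 1. Collecting the sign factors: -1.

-1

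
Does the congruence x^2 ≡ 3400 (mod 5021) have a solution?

(3400/5021)
  = -(425/5021)    [5021 ≡ 5 mod 8 ⇒ (2/5021)^3 = -1]
  = -(5021/425)    [QR: 425 ≡ 1 mod 4, sign kept]
  = -(346/425)    [5021 ≡ 346 mod 425]
  = -(173/425)    [425 ≡ 1 mod 8 ⇒ (2/425) = +1]
  = -(425/173)    [QR: 173 ≡ 1 mod 4, sign kept]
  = -(79/173)    [425 ≡ 79 mod 173]
  = -(173/79)    [QR: 173 ≡ 1 mod 4, sign kept]
  = -(15/79)    [173 ≡ 15 mod 79]
  = (79/15)    [QR: both ≡ 3 mod 4, sign flips]
  = (4/15)    [79 ≡ 4 mod 15]
  = (1/15)    [15 ≡ 7 mod 8 ⇒ (2/15)^2 = +1]
  = 1    [(1/15) = 1]
The Legendre symbol is 1, so x^2 ≡ 3400 (mod 5021) has solution.

yes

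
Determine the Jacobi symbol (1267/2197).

-1

2197 ≡ 1 (mod 4), so quadratic reciprocity gives (1267/2197) = (2197/1267). Reduce: 2197 ≡ 930 (mod 1267). Now have (930/1267).
Factor out 2: 930 = 2·465. Since 1267 ≡ 3 (mod 8), (2/1267) = -1. Now have -(465/1267).
465 ≡ 1 (mod 4), so quadratic reciprocity gives (465/1267) = (1267/465). Reduce: 1267 ≡ 337 (mod 465). Now have -(337/465).
337 ≡ 1 (mod 4), so quadratic reciprocity gives (337/465) = (465/337). Reduce: 465 ≡ 128 (mod 337). Now have -(128/337).
Factor out 2: 128 = 2^7. Since 337 ≡ 1 (mod 8), (2/337) = +1, and (2/337)^7 = +1. Now have -(1/337).
(1/337) = 1. Collecting the sign factors: -1.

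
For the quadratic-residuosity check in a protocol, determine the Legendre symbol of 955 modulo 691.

-1

(955 / 691)
  = (264 / 691)    [955 ≡ 264 mod 691]
  = -(33 / 691)    [691 ≡ 3 mod 8 ⇒ (2 / 691)^3 = -1]
  = -(691 / 33)    [QR: 33 ≡ 1 mod 4, sign kept]
  = -(31 / 33)    [691 ≡ 31 mod 33]
  = -(33 / 31)    [QR: 33 ≡ 1 mod 4, sign kept]
  = -(2 / 31)    [33 ≡ 2 mod 31]
  = -(1 / 31)    [31 ≡ 7 mod 8 ⇒ (2 / 31) = +1]
  = -1    [(1 / 31) = 1]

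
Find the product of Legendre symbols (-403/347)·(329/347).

-1

By multiplicativity, (-403·329/347) = (-403/347)·(329/347).
First factor (-403/347):
Reduce the numerator: -403 ≡ 291 (mod 347), so (-403/347) = (291/347).
Both 291 ≡ 3 and 347 ≡ 3 (mod 4), so reciprocity gives (291/347) = -(347/291). Reduce: 347 ≡ 56 (mod 291). Now have -(56/291).
Factor out 2: 56 = 2^3·7. Since 291 ≡ 3 (mod 8), (2/291) = -1, and (2/291)^3 = -1. Now have (7/291).
Both 7 ≡ 3 and 291 ≡ 3 (mod 4), so reciprocity gives (7/291) = -(291/7). Reduce: 291 ≡ 4 (mod 7). Now have -(4/7).
Factor out 2: 4 = 2^2. Since 7 ≡ 7 (mod 8), (2/7) = +1, and (2/7)^2 = +1. Now have -(1/7).
(1/7) = 1. Collecting the sign factors: -1.
Second factor (329/347):
329 ≡ 1 (mod 4), so quadratic reciprocity gives (329/347) = (347/329). Reduce: 347 ≡ 18 (mod 329). Now have (18/329).
Factor out 2: 18 = 2·9. Since 329 ≡ 1 (mod 8), (2/329) = +1. Now have (9/329).
9 ≡ 1 (mod 4), so quadratic reciprocity gives (9/329) = (329/9). Reduce: 329 ≡ 5 (mod 9). Now have (5/9).
5 ≡ 1 (mod 4), so quadratic reciprocity gives (5/9) = (9/5). Reduce: 9 ≡ 4 (mod 5). Now have (4/5).
Factor out 2: 4 = 2^2. Since 5 ≡ 5 (mod 8), (2/5) = -1, and (2/5)^2 = +1. Now have (1/5).
(1/5) = 1. Collecting the sign factors: 1.
Product: (-1)·(1) = -1.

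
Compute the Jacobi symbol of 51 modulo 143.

-1

Both 51 ≡ 3 and 143 ≡ 3 (mod 4), so reciprocity gives (51 / 143) = -(143 / 51). Reduce: 143 ≡ 41 (mod 51). Now have -(41 / 51).
41 ≡ 1 (mod 4), so quadratic reciprocity gives (41 / 51) = (51 / 41). Reduce: 51 ≡ 10 (mod 41). Now have -(10 / 41).
Factor out 2: 10 = 2·5. Since 41 ≡ 1 (mod 8), (2 / 41) = +1. Now have -(5 / 41).
5 ≡ 1 (mod 4), so quadratic reciprocity gives (5 / 41) = (41 / 5). Reduce: 41 ≡ 1 (mod 5). Now have -(1 / 5).
(1 / 5) = 1. Collecting the sign factors: -1.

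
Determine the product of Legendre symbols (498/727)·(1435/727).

1

By multiplicativity, (498·1435/727) = (498/727)·(1435/727).
First factor (498/727):
(498/727)
  = (249/727)    [727 ≡ 7 mod 8 ⇒ (2/727) = +1]
  = (727/249)    [QR: 249 ≡ 1 mod 4, sign kept]
  = (229/249)    [727 ≡ 229 mod 249]
  = (249/229)    [QR: 229 ≡ 1 mod 4, sign kept]
  = (20/229)    [249 ≡ 20 mod 229]
  = (5/229)    [229 ≡ 5 mod 8 ⇒ (2/229)^2 = +1]
  = (229/5)    [QR: 5 ≡ 1 mod 4, sign kept]
  = (4/5)    [229 ≡ 4 mod 5]
  = (1/5)    [5 ≡ 5 mod 8 ⇒ (2/5)^2 = +1]
  = 1    [(1/5) = 1]
Second factor (1435/727):
(1435/727)
  = (708/727)    [1435 ≡ 708 mod 727]
  = (177/727)    [727 ≡ 7 mod 8 ⇒ (2/727)^2 = +1]
  = (727/177)    [QR: 177 ≡ 1 mod 4, sign kept]
  = (19/177)    [727 ≡ 19 mod 177]
  = (177/19)    [QR: 177 ≡ 1 mod 4, sign kept]
  = (6/19)    [177 ≡ 6 mod 19]
  = -(3/19)    [19 ≡ 3 mod 8 ⇒ (2/19) = -1]
  = (19/3)    [QR: both ≡ 3 mod 4, sign flips]
  = (1/3)    [19 ≡ 1 mod 3]
  = 1    [(1/3) = 1]
Product: (1)·(1) = 1.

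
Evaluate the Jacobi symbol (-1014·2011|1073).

By multiplicativity, (-1014·2011|1073) = (-1014|1073)·(2011|1073).
First factor (-1014|1073):
(-1014|1073)
  = (1014|1073)    [1073 ≡ 1 mod 4 ⇒ (-1|1073) = +1]
  = (507|1073)    [1073 ≡ 1 mod 8 ⇒ (2|1073) = +1]
  = (1073|507)    [QR: 1073 ≡ 1 mod 4, sign kept]
  = (59|507)    [1073 ≡ 59 mod 507]
  = -(507|59)    [QR: both ≡ 3 mod 4, sign flips]
  = -(35|59)    [507 ≡ 35 mod 59]
  = (59|35)    [QR: both ≡ 3 mod 4, sign flips]
  = (24|35)    [59 ≡ 24 mod 35]
  = -(3|35)    [35 ≡ 3 mod 8 ⇒ (2|35)^3 = -1]
  = (35|3)    [QR: both ≡ 3 mod 4, sign flips]
  = (2|3)    [35 ≡ 2 mod 3]
  = -(1|3)    [3 ≡ 3 mod 8 ⇒ (2|3) = -1]
  = -1    [(1|3) = 1]
Second factor (2011|1073):
(2011|1073)
  = (938|1073)    [2011 ≡ 938 mod 1073]
  = (469|1073)    [1073 ≡ 1 mod 8 ⇒ (2|1073) = +1]
  = (1073|469)    [QR: 469 ≡ 1 mod 4, sign kept]
  = (135|469)    [1073 ≡ 135 mod 469]
  = (469|135)    [QR: 469 ≡ 1 mod 4, sign kept]
  = (64|135)    [469 ≡ 64 mod 135]
  = (1|135)    [135 ≡ 7 mod 8 ⇒ (2|135)^6 = +1]
  = 1    [(1|135) = 1]
Product: (-1)·(1) = -1.

-1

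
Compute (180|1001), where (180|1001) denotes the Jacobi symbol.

Factor out 2: 180 = 2^2·45. Since 1001 ≡ 1 (mod 8), (2|1001) = +1, and (2|1001)^2 = +1. Now have (45|1001).
45 ≡ 1 (mod 4), so quadratic reciprocity gives (45|1001) = (1001|45). Reduce: 1001 ≡ 11 (mod 45). Now have (11|45).
45 ≡ 1 (mod 4), so quadratic reciprocity gives (11|45) = (45|11). Reduce: 45 ≡ 1 (mod 11). Now have (1|11).
(1|11) = 1. Collecting the sign factors: 1.

1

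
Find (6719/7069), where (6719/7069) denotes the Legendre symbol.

7069 ≡ 1 (mod 4), so quadratic reciprocity gives (6719/7069) = (7069/6719). Reduce: 7069 ≡ 350 (mod 6719). Now have (350/6719).
Factor out 2: 350 = 2·175. Since 6719 ≡ 7 (mod 8), (2/6719) = +1. Now have (175/6719).
Both 175 ≡ 3 and 6719 ≡ 3 (mod 4), so reciprocity gives (175/6719) = -(6719/175). Reduce: 6719 ≡ 69 (mod 175). Now have -(69/175).
69 ≡ 1 (mod 4), so quadratic reciprocity gives (69/175) = (175/69). Reduce: 175 ≡ 37 (mod 69). Now have -(37/69).
37 ≡ 1 (mod 4), so quadratic reciprocity gives (37/69) = (69/37). Reduce: 69 ≡ 32 (mod 37). Now have -(32/37).
Factor out 2: 32 = 2^5. Since 37 ≡ 5 (mod 8), (2/37) = -1, and (2/37)^5 = -1. Now have (1/37).
(1/37) = 1. Collecting the sign factors: 1.

1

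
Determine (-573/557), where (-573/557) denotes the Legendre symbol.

1

Reduce the numerator: -573 ≡ 541 (mod 557), so (-573/557) = (541/557).
541 ≡ 1 (mod 4), so quadratic reciprocity gives (541/557) = (557/541). Reduce: 557 ≡ 16 (mod 541). Now have (16/541).
Factor out 2: 16 = 2^4. Since 541 ≡ 5 (mod 8), (2/541) = -1, and (2/541)^4 = +1. Now have (1/541).
(1/541) = 1. Collecting the sign factors: 1.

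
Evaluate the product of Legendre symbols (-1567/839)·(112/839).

By multiplicativity, (-1567·112/839) = (-1567/839)·(112/839).
First factor (-1567/839):
Reduce the numerator: -1567 ≡ 111 (mod 839), so (-1567/839) = (111/839).
Both 111 ≡ 3 and 839 ≡ 3 (mod 4), so reciprocity gives (111/839) = -(839/111). Reduce: 839 ≡ 62 (mod 111). Now have -(62/111).
Factor out 2: 62 = 2·31. Since 111 ≡ 7 (mod 8), (2/111) = +1. Now have -(31/111).
Both 31 ≡ 3 and 111 ≡ 3 (mod 4), so reciprocity gives (31/111) = -(111/31). Reduce: 111 ≡ 18 (mod 31). Now have (18/31).
Factor out 2: 18 = 2·9. Since 31 ≡ 7 (mod 8), (2/31) = +1. Now have (9/31).
9 ≡ 1 (mod 4), so quadratic reciprocity gives (9/31) = (31/9). Reduce: 31 ≡ 4 (mod 9). Now have (4/9).
Factor out 2: 4 = 2^2. Since 9 ≡ 1 (mod 8), (2/9) = +1, and (2/9)^2 = +1. Now have (1/9).
(1/9) = 1. Collecting the sign factors: 1.
Second factor (112/839):
Factor out 2: 112 = 2^4·7. Since 839 ≡ 7 (mod 8), (2/839) = +1, and (2/839)^4 = +1. Now have (7/839).
Both 7 ≡ 3 and 839 ≡ 3 (mod 4), so reciprocity gives (7/839) = -(839/7). Reduce: 839 ≡ 6 (mod 7). Now have -(6/7).
Factor out 2: 6 = 2·3. Since 7 ≡ 7 (mod 8), (2/7) = +1. Now have -(3/7).
Both 3 ≡ 3 and 7 ≡ 3 (mod 4), so reciprocity gives (3/7) = -(7/3). Reduce: 7 ≡ 1 (mod 3). Now have (1/3).
(1/3) = 1. Collecting the sign factors: 1.
Product: (1)·(1) = 1.

1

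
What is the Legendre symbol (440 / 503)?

(440 / 503)
  = (55 / 503)    [503 ≡ 7 mod 8 ⇒ (2 / 503)^3 = +1]
  = -(503 / 55)    [QR: both ≡ 3 mod 4, sign flips]
  = -(8 / 55)    [503 ≡ 8 mod 55]
  = -(1 / 55)    [55 ≡ 7 mod 8 ⇒ (2 / 55)^3 = +1]
  = -1    [(1 / 55) = 1]

-1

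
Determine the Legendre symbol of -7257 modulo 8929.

Pull out -1: (-7257/8929) = (-1/8929)·(7257/8929). Since 8929 ≡ 1 (mod 4), (-1/8929) = +1. Now have (7257/8929).
7257 ≡ 1 (mod 4), so quadratic reciprocity gives (7257/8929) = (8929/7257). Reduce: 8929 ≡ 1672 (mod 7257). Now have (1672/7257).
Factor out 2: 1672 = 2^3·209. Since 7257 ≡ 1 (mod 8), (2/7257) = +1, and (2/7257)^3 = +1. Now have (209/7257).
209 ≡ 1 (mod 4), so quadratic reciprocity gives (209/7257) = (7257/209). Reduce: 7257 ≡ 151 (mod 209). Now have (151/209).
209 ≡ 1 (mod 4), so quadratic reciprocity gives (151/209) = (209/151). Reduce: 209 ≡ 58 (mod 151). Now have (58/151).
Factor out 2: 58 = 2·29. Since 151 ≡ 7 (mod 8), (2/151) = +1. Now have (29/151).
29 ≡ 1 (mod 4), so quadratic reciprocity gives (29/151) = (151/29). Reduce: 151 ≡ 6 (mod 29). Now have (6/29).
Factor out 2: 6 = 2·3. Since 29 ≡ 5 (mod 8), (2/29) = -1. Now have -(3/29).
29 ≡ 1 (mod 4), so quadratic reciprocity gives (3/29) = (29/3). Reduce: 29 ≡ 2 (mod 3). Now have -(2/3).
Factor out 2: 2 = 2. Since 3 ≡ 3 (mod 8), (2/3) = -1. Now have (1/3).
(1/3) = 1. Collecting the sign factors: 1.

1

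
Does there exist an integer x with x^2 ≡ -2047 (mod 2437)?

no

Pull out -1: (-2047|2437) = (-1|2437)·(2047|2437). Since 2437 ≡ 1 (mod 4), (-1|2437) = +1. Now have (2047|2437).
2437 ≡ 1 (mod 4), so quadratic reciprocity gives (2047|2437) = (2437|2047). Reduce: 2437 ≡ 390 (mod 2047). Now have (390|2047).
Factor out 2: 390 = 2·195. Since 2047 ≡ 7 (mod 8), (2|2047) = +1. Now have (195|2047).
Both 195 ≡ 3 and 2047 ≡ 3 (mod 4), so reciprocity gives (195|2047) = -(2047|195). Reduce: 2047 ≡ 97 (mod 195). Now have -(97|195).
97 ≡ 1 (mod 4), so quadratic reciprocity gives (97|195) = (195|97). Reduce: 195 ≡ 1 (mod 97). Now have -(1|97).
(1|97) = 1. Collecting the sign factors: -1.
(-2047|2437) = -1, and 2437 is prime, so -2047 is not a quadratic residue mod 2437.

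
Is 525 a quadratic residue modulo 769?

no

(525/769)
  = (769/525)    [QR: 525 ≡ 1 mod 4, sign kept]
  = (244/525)    [769 ≡ 244 mod 525]
  = (61/525)    [525 ≡ 5 mod 8 ⇒ (2/525)^2 = +1]
  = (525/61)    [QR: 61 ≡ 1 mod 4, sign kept]
  = (37/61)    [525 ≡ 37 mod 61]
  = (61/37)    [QR: 37 ≡ 1 mod 4, sign kept]
  = (24/37)    [61 ≡ 24 mod 37]
  = -(3/37)    [37 ≡ 5 mod 8 ⇒ (2/37)^3 = -1]
  = -(37/3)    [QR: 37 ≡ 1 mod 4, sign kept]
  = -(1/3)    [37 ≡ 1 mod 3]
  = -1    [(1/3) = 1]
(525/769) = -1, and 769 is prime, so 525 is not a quadratic residue mod 769.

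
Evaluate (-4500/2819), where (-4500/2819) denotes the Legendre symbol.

(-4500/2819)
  = (1138/2819)    [-4500 ≡ 1138 mod 2819]
  = -(569/2819)    [2819 ≡ 3 mod 8 ⇒ (2/2819) = -1]
  = -(2819/569)    [QR: 569 ≡ 1 mod 4, sign kept]
  = -(543/569)    [2819 ≡ 543 mod 569]
  = -(569/543)    [QR: 569 ≡ 1 mod 4, sign kept]
  = -(26/543)    [569 ≡ 26 mod 543]
  = -(13/543)    [543 ≡ 7 mod 8 ⇒ (2/543) = +1]
  = -(543/13)    [QR: 13 ≡ 1 mod 4, sign kept]
  = -(10/13)    [543 ≡ 10 mod 13]
  = (5/13)    [13 ≡ 5 mod 8 ⇒ (2/13) = -1]
  = (13/5)    [QR: 5 ≡ 1 mod 4, sign kept]
  = (3/5)    [13 ≡ 3 mod 5]
  = (5/3)    [QR: 5 ≡ 1 mod 4, sign kept]
  = (2/3)    [5 ≡ 2 mod 3]
  = -(1/3)    [3 ≡ 3 mod 8 ⇒ (2/3) = -1]
  = -1    [(1/3) = 1]

-1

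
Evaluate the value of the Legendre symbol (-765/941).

-1

(-765/941)
  = (176/941)    [-765 ≡ 176 mod 941]
  = (11/941)    [941 ≡ 5 mod 8 ⇒ (2/941)^4 = +1]
  = (941/11)    [QR: 941 ≡ 1 mod 4, sign kept]
  = (6/11)    [941 ≡ 6 mod 11]
  = -(3/11)    [11 ≡ 3 mod 8 ⇒ (2/11) = -1]
  = (11/3)    [QR: both ≡ 3 mod 4, sign flips]
  = (2/3)    [11 ≡ 2 mod 3]
  = -(1/3)    [3 ≡ 3 mod 8 ⇒ (2/3) = -1]
  = -1    [(1/3) = 1]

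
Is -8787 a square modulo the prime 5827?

no

Pull out -1: (-8787/5827) = (-1/5827)·(8787/5827). Since 5827 ≡ 3 (mod 4), (-1/5827) = -1. Now have -(8787/5827).
Reduce the numerator: 8787 ≡ 2960 (mod 5827), so (8787/5827) = (2960/5827).
Factor out 2: 2960 = 2^4·185. Since 5827 ≡ 3 (mod 8), (2/5827) = -1, and (2/5827)^4 = +1. Now have -(185/5827).
185 ≡ 1 (mod 4), so quadratic reciprocity gives (185/5827) = (5827/185). Reduce: 5827 ≡ 92 (mod 185). Now have -(92/185).
Factor out 2: 92 = 2^2·23. Since 185 ≡ 1 (mod 8), (2/185) = +1, and (2/185)^2 = +1. Now have -(23/185).
185 ≡ 1 (mod 4), so quadratic reciprocity gives (23/185) = (185/23). Reduce: 185 ≡ 1 (mod 23). Now have -(1/23).
(1/23) = 1. Collecting the sign factors: -1.
The Legendre symbol is -1, so x^2 ≡ -8787 (mod 5827) has no solution.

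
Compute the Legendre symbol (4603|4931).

-1

(4603|4931)
  = -(4931|4603)    [QR: both ≡ 3 mod 4, sign flips]
  = -(328|4603)    [4931 ≡ 328 mod 4603]
  = (41|4603)    [4603 ≡ 3 mod 8 ⇒ (2|4603)^3 = -1]
  = (4603|41)    [QR: 41 ≡ 1 mod 4, sign kept]
  = (11|41)    [4603 ≡ 11 mod 41]
  = (41|11)    [QR: 41 ≡ 1 mod 4, sign kept]
  = (8|11)    [41 ≡ 8 mod 11]
  = -(1|11)    [11 ≡ 3 mod 8 ⇒ (2|11)^3 = -1]
  = -1    [(1|11) = 1]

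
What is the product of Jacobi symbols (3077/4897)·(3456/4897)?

By multiplicativity, (3077·3456/4897) = (3077/4897)·(3456/4897).
First factor (3077/4897):
3077 ≡ 1 (mod 4), so quadratic reciprocity gives (3077/4897) = (4897/3077). Reduce: 4897 ≡ 1820 (mod 3077). Now have (1820/3077).
Factor out 2: 1820 = 2^2·455. Since 3077 ≡ 5 (mod 8), (2/3077) = -1, and (2/3077)^2 = +1. Now have (455/3077).
3077 ≡ 1 (mod 4), so quadratic reciprocity gives (455/3077) = (3077/455). Reduce: 3077 ≡ 347 (mod 455). Now have (347/455).
Both 347 ≡ 3 and 455 ≡ 3 (mod 4), so reciprocity gives (347/455) = -(455/347). Reduce: 455 ≡ 108 (mod 347). Now have -(108/347).
Factor out 2: 108 = 2^2·27. Since 347 ≡ 3 (mod 8), (2/347) = -1, and (2/347)^2 = +1. Now have -(27/347).
Both 27 ≡ 3 and 347 ≡ 3 (mod 4), so reciprocity gives (27/347) = -(347/27). Reduce: 347 ≡ 23 (mod 27). Now have (23/27).
Both 23 ≡ 3 and 27 ≡ 3 (mod 4), so reciprocity gives (23/27) = -(27/23). Reduce: 27 ≡ 4 (mod 23). Now have -(4/23).
Factor out 2: 4 = 2^2. Since 23 ≡ 7 (mod 8), (2/23) = +1, and (2/23)^2 = +1. Now have -(1/23).
(1/23) = 1. Collecting the sign factors: -1.
Second factor (3456/4897):
Factor out 2: 3456 = 2^7·27. Since 4897 ≡ 1 (mod 8), (2/4897) = +1, and (2/4897)^7 = +1. Now have (27/4897).
4897 ≡ 1 (mod 4), so quadratic reciprocity gives (27/4897) = (4897/27). Reduce: 4897 ≡ 10 (mod 27). Now have (10/27).
Factor out 2: 10 = 2·5. Since 27 ≡ 3 (mod 8), (2/27) = -1. Now have -(5/27).
5 ≡ 1 (mod 4), so quadratic reciprocity gives (5/27) = (27/5). Reduce: 27 ≡ 2 (mod 5). Now have -(2/5).
Factor out 2: 2 = 2. Since 5 ≡ 5 (mod 8), (2/5) = -1. Now have (1/5).
(1/5) = 1. Collecting the sign factors: 1.
Product: (-1)·(1) = -1.

-1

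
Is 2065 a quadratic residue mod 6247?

(2065/6247)
  = (6247/2065)    [QR: 2065 ≡ 1 mod 4, sign kept]
  = (52/2065)    [6247 ≡ 52 mod 2065]
  = (13/2065)    [2065 ≡ 1 mod 8 ⇒ (2/2065)^2 = +1]
  = (2065/13)    [QR: 13 ≡ 1 mod 4, sign kept]
  = (11/13)    [2065 ≡ 11 mod 13]
  = (13/11)    [QR: 13 ≡ 1 mod 4, sign kept]
  = (2/11)    [13 ≡ 2 mod 11]
  = -(1/11)    [11 ≡ 3 mod 8 ⇒ (2/11) = -1]
  = -1    [(1/11) = 1]
The Legendre symbol is -1, so x^2 ≡ 2065 (mod 6247) has no solution.

no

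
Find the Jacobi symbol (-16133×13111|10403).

By multiplicativity, (-16133·13111|10403) = (-16133|10403)·(13111|10403).
First factor (-16133|10403):
(-16133|10403)
  = -(16133|10403)    [10403 ≡ 3 mod 4 ⇒ (-1|10403) = -1]
  = -(5730|10403)    [16133 ≡ 5730 mod 10403]
  = (2865|10403)    [10403 ≡ 3 mod 8 ⇒ (2|10403) = -1]
  = (10403|2865)    [QR: 2865 ≡ 1 mod 4, sign kept]
  = (1808|2865)    [10403 ≡ 1808 mod 2865]
  = (113|2865)    [2865 ≡ 1 mod 8 ⇒ (2|2865)^4 = +1]
  = (2865|113)    [QR: 113 ≡ 1 mod 4, sign kept]
  = (40|113)    [2865 ≡ 40 mod 113]
  = (5|113)    [113 ≡ 1 mod 8 ⇒ (2|113)^3 = +1]
  = (113|5)    [QR: 5 ≡ 1 mod 4, sign kept]
  = (3|5)    [113 ≡ 3 mod 5]
  = (5|3)    [QR: 5 ≡ 1 mod 4, sign kept]
  = (2|3)    [5 ≡ 2 mod 3]
  = -(1|3)    [3 ≡ 3 mod 8 ⇒ (2|3) = -1]
  = -1    [(1|3) = 1]
Second factor (13111|10403):
(13111|10403)
  = (2708|10403)    [13111 ≡ 2708 mod 10403]
  = (677|10403)    [10403 ≡ 3 mod 8 ⇒ (2|10403)^2 = +1]
  = (10403|677)    [QR: 677 ≡ 1 mod 4, sign kept]
  = (248|677)    [10403 ≡ 248 mod 677]
  = -(31|677)    [677 ≡ 5 mod 8 ⇒ (2|677)^3 = -1]
  = -(677|31)    [QR: 677 ≡ 1 mod 4, sign kept]
  = -(26|31)    [677 ≡ 26 mod 31]
  = -(13|31)    [31 ≡ 7 mod 8 ⇒ (2|31) = +1]
  = -(31|13)    [QR: 13 ≡ 1 mod 4, sign kept]
  = -(5|13)    [31 ≡ 5 mod 13]
  = -(13|5)    [QR: 5 ≡ 1 mod 4, sign kept]
  = -(3|5)    [13 ≡ 3 mod 5]
  = -(5|3)    [QR: 5 ≡ 1 mod 4, sign kept]
  = -(2|3)    [5 ≡ 2 mod 3]
  = (1|3)    [3 ≡ 3 mod 8 ⇒ (2|3) = -1]
  = 1    [(1|3) = 1]
Product: (-1)·(1) = -1.

-1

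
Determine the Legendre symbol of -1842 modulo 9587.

-1

Pull out -1: (-1842/9587) = (-1/9587)·(1842/9587). Since 9587 ≡ 3 (mod 4), (-1/9587) = -1. Now have -(1842/9587).
Factor out 2: 1842 = 2·921. Since 9587 ≡ 3 (mod 8), (2/9587) = -1. Now have (921/9587).
921 ≡ 1 (mod 4), so quadratic reciprocity gives (921/9587) = (9587/921). Reduce: 9587 ≡ 377 (mod 921). Now have (377/921).
377 ≡ 1 (mod 4), so quadratic reciprocity gives (377/921) = (921/377). Reduce: 921 ≡ 167 (mod 377). Now have (167/377).
377 ≡ 1 (mod 4), so quadratic reciprocity gives (167/377) = (377/167). Reduce: 377 ≡ 43 (mod 167). Now have (43/167).
Both 43 ≡ 3 and 167 ≡ 3 (mod 4), so reciprocity gives (43/167) = -(167/43). Reduce: 167 ≡ 38 (mod 43). Now have -(38/43).
Factor out 2: 38 = 2·19. Since 43 ≡ 3 (mod 8), (2/43) = -1. Now have (19/43).
Both 19 ≡ 3 and 43 ≡ 3 (mod 4), so reciprocity gives (19/43) = -(43/19). Reduce: 43 ≡ 5 (mod 19). Now have -(5/19).
5 ≡ 1 (mod 4), so quadratic reciprocity gives (5/19) = (19/5). Reduce: 19 ≡ 4 (mod 5). Now have -(4/5).
Factor out 2: 4 = 2^2. Since 5 ≡ 5 (mod 8), (2/5) = -1, and (2/5)^2 = +1. Now have -(1/5).
(1/5) = 1. Collecting the sign factors: -1.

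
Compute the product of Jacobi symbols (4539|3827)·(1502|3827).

0

By multiplicativity, (4539·1502|3827) = (4539|3827)·(1502|3827).
First factor (4539|3827):
Reduce the numerator: 4539 ≡ 712 (mod 3827), so (4539|3827) = (712|3827).
Factor out 2: 712 = 2^3·89. Since 3827 ≡ 3 (mod 8), (2|3827) = -1, and (2|3827)^3 = -1. Now have -(89|3827).
89 ≡ 1 (mod 4), so quadratic reciprocity gives (89|3827) = (3827|89). Reduce: 3827 ≡ 0 (mod 89). Now have -(0|89).
The numerator is now 0 with denominator 89 > 1: the symbol is 0.
Second factor (1502|3827):
Factor out 2: 1502 = 2·751. Since 3827 ≡ 3 (mod 8), (2|3827) = -1. Now have -(751|3827).
Both 751 ≡ 3 and 3827 ≡ 3 (mod 4), so reciprocity gives (751|3827) = -(3827|751). Reduce: 3827 ≡ 72 (mod 751). Now have (72|751).
Factor out 2: 72 = 2^3·9. Since 751 ≡ 7 (mod 8), (2|751) = +1, and (2|751)^3 = +1. Now have (9|751).
9 ≡ 1 (mod 4), so quadratic reciprocity gives (9|751) = (751|9). Reduce: 751 ≡ 4 (mod 9). Now have (4|9).
Factor out 2: 4 = 2^2. Since 9 ≡ 1 (mod 8), (2|9) = +1, and (2|9)^2 = +1. Now have (1|9).
(1|9) = 1. Collecting the sign factors: 1.
Product: (0)·(1) = 0.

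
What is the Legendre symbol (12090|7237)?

Reduce the numerator: 12090 ≡ 4853 (mod 7237), so (12090|7237) = (4853|7237).
4853 ≡ 1 (mod 4), so quadratic reciprocity gives (4853|7237) = (7237|4853). Reduce: 7237 ≡ 2384 (mod 4853). Now have (2384|4853).
Factor out 2: 2384 = 2^4·149. Since 4853 ≡ 5 (mod 8), (2|4853) = -1, and (2|4853)^4 = +1. Now have (149|4853).
149 ≡ 1 (mod 4), so quadratic reciprocity gives (149|4853) = (4853|149). Reduce: 4853 ≡ 85 (mod 149). Now have (85|149).
85 ≡ 1 (mod 4), so quadratic reciprocity gives (85|149) = (149|85). Reduce: 149 ≡ 64 (mod 85). Now have (64|85).
Factor out 2: 64 = 2^6. Since 85 ≡ 5 (mod 8), (2|85) = -1, and (2|85)^6 = +1. Now have (1|85).
(1|85) = 1. Collecting the sign factors: 1.

1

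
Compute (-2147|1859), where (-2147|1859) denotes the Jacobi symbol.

Reduce the numerator: -2147 ≡ 1571 (mod 1859), so (-2147|1859) = (1571|1859).
Both 1571 ≡ 3 and 1859 ≡ 3 (mod 4), so reciprocity gives (1571|1859) = -(1859|1571). Reduce: 1859 ≡ 288 (mod 1571). Now have -(288|1571).
Factor out 2: 288 = 2^5·9. Since 1571 ≡ 3 (mod 8), (2|1571) = -1, and (2|1571)^5 = -1. Now have (9|1571).
9 ≡ 1 (mod 4), so quadratic reciprocity gives (9|1571) = (1571|9). Reduce: 1571 ≡ 5 (mod 9). Now have (5|9).
5 ≡ 1 (mod 4), so quadratic reciprocity gives (5|9) = (9|5). Reduce: 9 ≡ 4 (mod 5). Now have (4|5).
Factor out 2: 4 = 2^2. Since 5 ≡ 5 (mod 8), (2|5) = -1, and (2|5)^2 = +1. Now have (1|5).
(1|5) = 1. Collecting the sign factors: 1.

1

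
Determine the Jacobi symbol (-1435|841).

1

Reduce the numerator: -1435 ≡ 247 (mod 841), so (-1435|841) = (247|841).
841 ≡ 1 (mod 4), so quadratic reciprocity gives (247|841) = (841|247). Reduce: 841 ≡ 100 (mod 247). Now have (100|247).
Factor out 2: 100 = 2^2·25. Since 247 ≡ 7 (mod 8), (2|247) = +1, and (2|247)^2 = +1. Now have (25|247).
25 ≡ 1 (mod 4), so quadratic reciprocity gives (25|247) = (247|25). Reduce: 247 ≡ 22 (mod 25). Now have (22|25).
Factor out 2: 22 = 2·11. Since 25 ≡ 1 (mod 8), (2|25) = +1. Now have (11|25).
25 ≡ 1 (mod 4), so quadratic reciprocity gives (11|25) = (25|11). Reduce: 25 ≡ 3 (mod 11). Now have (3|11).
Both 3 ≡ 3 and 11 ≡ 3 (mod 4), so reciprocity gives (3|11) = -(11|3). Reduce: 11 ≡ 2 (mod 3). Now have -(2|3).
Factor out 2: 2 = 2. Since 3 ≡ 3 (mod 8), (2|3) = -1. Now have (1|3).
(1|3) = 1. Collecting the sign factors: 1.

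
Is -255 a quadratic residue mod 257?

Reduce the numerator: -255 ≡ 2 (mod 257), so (-255/257) = (2/257).
Factor out 2: 2 = 2. Since 257 ≡ 1 (mod 8), (2/257) = +1. Now have (1/257).
(1/257) = 1. Collecting the sign factors: 1.
(-255/257) = 1, and 257 is prime, so -255 is a quadratic residue mod 257.

yes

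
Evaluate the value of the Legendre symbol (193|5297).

(193|5297)
  = (5297|193)    [QR: 193 ≡ 1 mod 4, sign kept]
  = (86|193)    [5297 ≡ 86 mod 193]
  = (43|193)    [193 ≡ 1 mod 8 ⇒ (2|193) = +1]
  = (193|43)    [QR: 193 ≡ 1 mod 4, sign kept]
  = (21|43)    [193 ≡ 21 mod 43]
  = (43|21)    [QR: 21 ≡ 1 mod 4, sign kept]
  = (1|21)    [43 ≡ 1 mod 21]
  = 1    [(1|21) = 1]

1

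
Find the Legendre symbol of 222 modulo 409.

-1

Factor out 2: 222 = 2·111. Since 409 ≡ 1 (mod 8), (2 / 409) = +1. Now have (111 / 409).
409 ≡ 1 (mod 4), so quadratic reciprocity gives (111 / 409) = (409 / 111). Reduce: 409 ≡ 76 (mod 111). Now have (76 / 111).
Factor out 2: 76 = 2^2·19. Since 111 ≡ 7 (mod 8), (2 / 111) = +1, and (2 / 111)^2 = +1. Now have (19 / 111).
Both 19 ≡ 3 and 111 ≡ 3 (mod 4), so reciprocity gives (19 / 111) = -(111 / 19). Reduce: 111 ≡ 16 (mod 19). Now have -(16 / 19).
Factor out 2: 16 = 2^4. Since 19 ≡ 3 (mod 8), (2 / 19) = -1, and (2 / 19)^4 = +1. Now have -(1 / 19).
(1 / 19) = 1. Collecting the sign factors: -1.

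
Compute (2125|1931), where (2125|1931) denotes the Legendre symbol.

-1

(2125|1931)
  = (194|1931)    [2125 ≡ 194 mod 1931]
  = -(97|1931)    [1931 ≡ 3 mod 8 ⇒ (2|1931) = -1]
  = -(1931|97)    [QR: 97 ≡ 1 mod 4, sign kept]
  = -(88|97)    [1931 ≡ 88 mod 97]
  = -(11|97)    [97 ≡ 1 mod 8 ⇒ (2|97)^3 = +1]
  = -(97|11)    [QR: 97 ≡ 1 mod 4, sign kept]
  = -(9|11)    [97 ≡ 9 mod 11]
  = -(11|9)    [QR: 9 ≡ 1 mod 4, sign kept]
  = -(2|9)    [11 ≡ 2 mod 9]
  = -(1|9)    [9 ≡ 1 mod 8 ⇒ (2|9) = +1]
  = -1    [(1|9) = 1]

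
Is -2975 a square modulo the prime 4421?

yes

(-2975/4421)
  = (2975/4421)    [4421 ≡ 1 mod 4 ⇒ (-1/4421) = +1]
  = (4421/2975)    [QR: 4421 ≡ 1 mod 4, sign kept]
  = (1446/2975)    [4421 ≡ 1446 mod 2975]
  = (723/2975)    [2975 ≡ 7 mod 8 ⇒ (2/2975) = +1]
  = -(2975/723)    [QR: both ≡ 3 mod 4, sign flips]
  = -(83/723)    [2975 ≡ 83 mod 723]
  = (723/83)    [QR: both ≡ 3 mod 4, sign flips]
  = (59/83)    [723 ≡ 59 mod 83]
  = -(83/59)    [QR: both ≡ 3 mod 4, sign flips]
  = -(24/59)    [83 ≡ 24 mod 59]
  = (3/59)    [59 ≡ 3 mod 8 ⇒ (2/59)^3 = -1]
  = -(59/3)    [QR: both ≡ 3 mod 4, sign flips]
  = -(2/3)    [59 ≡ 2 mod 3]
  = (1/3)    [3 ≡ 3 mod 8 ⇒ (2/3) = -1]
  = 1    [(1/3) = 1]
The Legendre symbol is 1, so x^2 ≡ -2975 (mod 4421) has solution.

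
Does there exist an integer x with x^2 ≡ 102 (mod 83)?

Reduce the numerator: 102 ≡ 19 (mod 83), so (102|83) = (19|83).
Both 19 ≡ 3 and 83 ≡ 3 (mod 4), so reciprocity gives (19|83) = -(83|19). Reduce: 83 ≡ 7 (mod 19). Now have -(7|19).
Both 7 ≡ 3 and 19 ≡ 3 (mod 4), so reciprocity gives (7|19) = -(19|7). Reduce: 19 ≡ 5 (mod 7). Now have (5|7).
5 ≡ 1 (mod 4), so quadratic reciprocity gives (5|7) = (7|5). Reduce: 7 ≡ 2 (mod 5). Now have (2|5).
Factor out 2: 2 = 2. Since 5 ≡ 5 (mod 8), (2|5) = -1. Now have -(1|5).
(1|5) = 1. Collecting the sign factors: -1.
The Legendre symbol is -1, so x^2 ≡ 102 (mod 83) has no solution.

no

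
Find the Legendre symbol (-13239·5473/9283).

By multiplicativity, (-13239·5473/9283) = (-13239/9283)·(5473/9283).
First factor (-13239/9283):
(-13239/9283)
  = -(13239/9283)    [9283 ≡ 3 mod 4 ⇒ (-1/9283) = -1]
  = -(3956/9283)    [13239 ≡ 3956 mod 9283]
  = -(989/9283)    [9283 ≡ 3 mod 8 ⇒ (2/9283)^2 = +1]
  = -(9283/989)    [QR: 989 ≡ 1 mod 4, sign kept]
  = -(382/989)    [9283 ≡ 382 mod 989]
  = (191/989)    [989 ≡ 5 mod 8 ⇒ (2/989) = -1]
  = (989/191)    [QR: 989 ≡ 1 mod 4, sign kept]
  = (34/191)    [989 ≡ 34 mod 191]
  = (17/191)    [191 ≡ 7 mod 8 ⇒ (2/191) = +1]
  = (191/17)    [QR: 17 ≡ 1 mod 4, sign kept]
  = (4/17)    [191 ≡ 4 mod 17]
  = (1/17)    [17 ≡ 1 mod 8 ⇒ (2/17)^2 = +1]
  = 1    [(1/17) = 1]
Second factor (5473/9283):
(5473/9283)
  = (9283/5473)    [QR: 5473 ≡ 1 mod 4, sign kept]
  = (3810/5473)    [9283 ≡ 3810 mod 5473]
  = (1905/5473)    [5473 ≡ 1 mod 8 ⇒ (2/5473) = +1]
  = (5473/1905)    [QR: 1905 ≡ 1 mod 4, sign kept]
  = (1663/1905)    [5473 ≡ 1663 mod 1905]
  = (1905/1663)    [QR: 1905 ≡ 1 mod 4, sign kept]
  = (242/1663)    [1905 ≡ 242 mod 1663]
  = (121/1663)    [1663 ≡ 7 mod 8 ⇒ (2/1663) = +1]
  = (1663/121)    [QR: 121 ≡ 1 mod 4, sign kept]
  = (90/121)    [1663 ≡ 90 mod 121]
  = (45/121)    [121 ≡ 1 mod 8 ⇒ (2/121) = +1]
  = (121/45)    [QR: 45 ≡ 1 mod 4, sign kept]
  = (31/45)    [121 ≡ 31 mod 45]
  = (45/31)    [QR: 45 ≡ 1 mod 4, sign kept]
  = (14/31)    [45 ≡ 14 mod 31]
  = (7/31)    [31 ≡ 7 mod 8 ⇒ (2/31) = +1]
  = -(31/7)    [QR: both ≡ 3 mod 4, sign flips]
  = -(3/7)    [31 ≡ 3 mod 7]
  = (7/3)    [QR: both ≡ 3 mod 4, sign flips]
  = (1/3)    [7 ≡ 1 mod 3]
  = 1    [(1/3) = 1]
Product: (1)·(1) = 1.

1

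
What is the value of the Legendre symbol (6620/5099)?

(6620/5099)
  = (1521/5099)    [6620 ≡ 1521 mod 5099]
  = (5099/1521)    [QR: 1521 ≡ 1 mod 4, sign kept]
  = (536/1521)    [5099 ≡ 536 mod 1521]
  = (67/1521)    [1521 ≡ 1 mod 8 ⇒ (2/1521)^3 = +1]
  = (1521/67)    [QR: 1521 ≡ 1 mod 4, sign kept]
  = (47/67)    [1521 ≡ 47 mod 67]
  = -(67/47)    [QR: both ≡ 3 mod 4, sign flips]
  = -(20/47)    [67 ≡ 20 mod 47]
  = -(5/47)    [47 ≡ 7 mod 8 ⇒ (2/47)^2 = +1]
  = -(47/5)    [QR: 5 ≡ 1 mod 4, sign kept]
  = -(2/5)    [47 ≡ 2 mod 5]
  = (1/5)    [5 ≡ 5 mod 8 ⇒ (2/5) = -1]
  = 1    [(1/5) = 1]

1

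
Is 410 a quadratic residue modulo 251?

no

Reduce the numerator: 410 ≡ 159 (mod 251), so (410/251) = (159/251).
Both 159 ≡ 3 and 251 ≡ 3 (mod 4), so reciprocity gives (159/251) = -(251/159). Reduce: 251 ≡ 92 (mod 159). Now have -(92/159).
Factor out 2: 92 = 2^2·23. Since 159 ≡ 7 (mod 8), (2/159) = +1, and (2/159)^2 = +1. Now have -(23/159).
Both 23 ≡ 3 and 159 ≡ 3 (mod 4), so reciprocity gives (23/159) = -(159/23). Reduce: 159 ≡ 21 (mod 23). Now have (21/23).
21 ≡ 1 (mod 4), so quadratic reciprocity gives (21/23) = (23/21). Reduce: 23 ≡ 2 (mod 21). Now have (2/21).
Factor out 2: 2 = 2. Since 21 ≡ 5 (mod 8), (2/21) = -1. Now have -(1/21).
(1/21) = 1. Collecting the sign factors: -1.
(410/251) = -1, and 251 is prime, so 410 is not a quadratic residue mod 251.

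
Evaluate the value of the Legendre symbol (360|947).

(360|947)
  = -(45|947)    [947 ≡ 3 mod 8 ⇒ (2|947)^3 = -1]
  = -(947|45)    [QR: 45 ≡ 1 mod 4, sign kept]
  = -(2|45)    [947 ≡ 2 mod 45]
  = (1|45)    [45 ≡ 5 mod 8 ⇒ (2|45) = -1]
  = 1    [(1|45) = 1]

1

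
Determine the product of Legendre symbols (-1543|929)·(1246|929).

By multiplicativity, (-1543·1246|929) = (-1543|929)·(1246|929).
First factor (-1543|929):
Reduce the numerator: -1543 ≡ 315 (mod 929), so (-1543|929) = (315|929).
929 ≡ 1 (mod 4), so quadratic reciprocity gives (315|929) = (929|315). Reduce: 929 ≡ 299 (mod 315). Now have (299|315).
Both 299 ≡ 3 and 315 ≡ 3 (mod 4), so reciprocity gives (299|315) = -(315|299). Reduce: 315 ≡ 16 (mod 299). Now have -(16|299).
Factor out 2: 16 = 2^4. Since 299 ≡ 3 (mod 8), (2|299) = -1, and (2|299)^4 = +1. Now have -(1|299).
(1|299) = 1. Collecting the sign factors: -1.
Second factor (1246|929):
Reduce the numerator: 1246 ≡ 317 (mod 929), so (1246|929) = (317|929).
317 ≡ 1 (mod 4), so quadratic reciprocity gives (317|929) = (929|317). Reduce: 929 ≡ 295 (mod 317). Now have (295|317).
317 ≡ 1 (mod 4), so quadratic reciprocity gives (295|317) = (317|295). Reduce: 317 ≡ 22 (mod 295). Now have (22|295).
Factor out 2: 22 = 2·11. Since 295 ≡ 7 (mod 8), (2|295) = +1. Now have (11|295).
Both 11 ≡ 3 and 295 ≡ 3 (mod 4), so reciprocity gives (11|295) = -(295|11). Reduce: 295 ≡ 9 (mod 11). Now have -(9|11).
9 ≡ 1 (mod 4), so quadratic reciprocity gives (9|11) = (11|9). Reduce: 11 ≡ 2 (mod 9). Now have -(2|9).
Factor out 2: 2 = 2. Since 9 ≡ 1 (mod 8), (2|9) = +1. Now have -(1|9).
(1|9) = 1. Collecting the sign factors: -1.
Product: (-1)·(-1) = 1.

1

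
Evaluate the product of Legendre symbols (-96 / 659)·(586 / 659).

By multiplicativity, (-96·586 / 659) = (-96 / 659)·(586 / 659).
First factor (-96 / 659):
Pull out -1: (-96 / 659) = (-1 / 659)·(96 / 659). Since 659 ≡ 3 (mod 4), (-1 / 659) = -1. Now have -(96 / 659).
Factor out 2: 96 = 2^5·3. Since 659 ≡ 3 (mod 8), (2 / 659) = -1, and (2 / 659)^5 = -1. Now have (3 / 659).
Both 3 ≡ 3 and 659 ≡ 3 (mod 4), so reciprocity gives (3 / 659) = -(659 / 3). Reduce: 659 ≡ 2 (mod 3). Now have -(2 / 3).
Factor out 2: 2 = 2. Since 3 ≡ 3 (mod 8), (2 / 3) = -1. Now have (1 / 3).
(1 / 3) = 1. Collecting the sign factors: 1.
Second factor (586 / 659):
Factor out 2: 586 = 2·293. Since 659 ≡ 3 (mod 8), (2 / 659) = -1. Now have -(293 / 659).
293 ≡ 1 (mod 4), so quadratic reciprocity gives (293 / 659) = (659 / 293). Reduce: 659 ≡ 73 (mod 293). Now have -(73 / 293).
73 ≡ 1 (mod 4), so quadratic reciprocity gives (73 / 293) = (293 / 73). Reduce: 293 ≡ 1 (mod 73). Now have -(1 / 73).
(1 / 73) = 1. Collecting the sign factors: -1.
Product: (1)·(-1) = -1.

-1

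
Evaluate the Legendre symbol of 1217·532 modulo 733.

-1

By multiplicativity, (1217·532/733) = (1217/733)·(532/733).
First factor (1217/733):
(1217/733)
  = (484/733)    [1217 ≡ 484 mod 733]
  = (121/733)    [733 ≡ 5 mod 8 ⇒ (2/733)^2 = +1]
  = (733/121)    [QR: 121 ≡ 1 mod 4, sign kept]
  = (7/121)    [733 ≡ 7 mod 121]
  = (121/7)    [QR: 121 ≡ 1 mod 4, sign kept]
  = (2/7)    [121 ≡ 2 mod 7]
  = (1/7)    [7 ≡ 7 mod 8 ⇒ (2/7) = +1]
  = 1    [(1/7) = 1]
Second factor (532/733):
(532/733)
  = (133/733)    [733 ≡ 5 mod 8 ⇒ (2/733)^2 = +1]
  = (733/133)    [QR: 133 ≡ 1 mod 4, sign kept]
  = (68/133)    [733 ≡ 68 mod 133]
  = (17/133)    [133 ≡ 5 mod 8 ⇒ (2/133)^2 = +1]
  = (133/17)    [QR: 17 ≡ 1 mod 4, sign kept]
  = (14/17)    [133 ≡ 14 mod 17]
  = (7/17)    [17 ≡ 1 mod 8 ⇒ (2/17) = +1]
  = (17/7)    [QR: 17 ≡ 1 mod 4, sign kept]
  = (3/7)    [17 ≡ 3 mod 7]
  = -(7/3)    [QR: both ≡ 3 mod 4, sign flips]
  = -(1/3)    [7 ≡ 1 mod 3]
  = -1    [(1/3) = 1]
Product: (1)·(-1) = -1.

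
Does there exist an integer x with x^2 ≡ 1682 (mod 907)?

(1682/907)
  = (775/907)    [1682 ≡ 775 mod 907]
  = -(907/775)    [QR: both ≡ 3 mod 4, sign flips]
  = -(132/775)    [907 ≡ 132 mod 775]
  = -(33/775)    [775 ≡ 7 mod 8 ⇒ (2/775)^2 = +1]
  = -(775/33)    [QR: 33 ≡ 1 mod 4, sign kept]
  = -(16/33)    [775 ≡ 16 mod 33]
  = -(1/33)    [33 ≡ 1 mod 8 ⇒ (2/33)^4 = +1]
  = -1    [(1/33) = 1]
The Legendre symbol is -1, so x^2 ≡ 1682 (mod 907) has no solution.

no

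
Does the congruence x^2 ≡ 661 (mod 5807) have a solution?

yes

(661|5807)
  = (5807|661)    [QR: 661 ≡ 1 mod 4, sign kept]
  = (519|661)    [5807 ≡ 519 mod 661]
  = (661|519)    [QR: 661 ≡ 1 mod 4, sign kept]
  = (142|519)    [661 ≡ 142 mod 519]
  = (71|519)    [519 ≡ 7 mod 8 ⇒ (2|519) = +1]
  = -(519|71)    [QR: both ≡ 3 mod 4, sign flips]
  = -(22|71)    [519 ≡ 22 mod 71]
  = -(11|71)    [71 ≡ 7 mod 8 ⇒ (2|71) = +1]
  = (71|11)    [QR: both ≡ 3 mod 4, sign flips]
  = (5|11)    [71 ≡ 5 mod 11]
  = (11|5)    [QR: 5 ≡ 1 mod 4, sign kept]
  = (1|5)    [11 ≡ 1 mod 5]
  = 1    [(1|5) = 1]
The Legendre symbol is 1, so x^2 ≡ 661 (mod 5807) has solution.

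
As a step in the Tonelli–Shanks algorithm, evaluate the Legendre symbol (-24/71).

Reduce the numerator: -24 ≡ 47 (mod 71), so (-24/71) = (47/71).
Both 47 ≡ 3 and 71 ≡ 3 (mod 4), so reciprocity gives (47/71) = -(71/47). Reduce: 71 ≡ 24 (mod 47). Now have -(24/47).
Factor out 2: 24 = 2^3·3. Since 47 ≡ 7 (mod 8), (2/47) = +1, and (2/47)^3 = +1. Now have -(3/47).
Both 3 ≡ 3 and 47 ≡ 3 (mod 4), so reciprocity gives (3/47) = -(47/3). Reduce: 47 ≡ 2 (mod 3). Now have (2/3).
Factor out 2: 2 = 2. Since 3 ≡ 3 (mod 8), (2/3) = -1. Now have -(1/3).
(1/3) = 1. Collecting the sign factors: -1.

-1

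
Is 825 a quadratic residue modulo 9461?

no

(825/9461)
  = (9461/825)    [QR: 825 ≡ 1 mod 4, sign kept]
  = (386/825)    [9461 ≡ 386 mod 825]
  = (193/825)    [825 ≡ 1 mod 8 ⇒ (2/825) = +1]
  = (825/193)    [QR: 193 ≡ 1 mod 4, sign kept]
  = (53/193)    [825 ≡ 53 mod 193]
  = (193/53)    [QR: 53 ≡ 1 mod 4, sign kept]
  = (34/53)    [193 ≡ 34 mod 53]
  = -(17/53)    [53 ≡ 5 mod 8 ⇒ (2/53) = -1]
  = -(53/17)    [QR: 17 ≡ 1 mod 4, sign kept]
  = -(2/17)    [53 ≡ 2 mod 17]
  = -(1/17)    [17 ≡ 1 mod 8 ⇒ (2/17) = +1]
  = -1    [(1/17) = 1]
(825/9461) = -1, and 9461 is prime, so 825 is not a quadratic residue mod 9461.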